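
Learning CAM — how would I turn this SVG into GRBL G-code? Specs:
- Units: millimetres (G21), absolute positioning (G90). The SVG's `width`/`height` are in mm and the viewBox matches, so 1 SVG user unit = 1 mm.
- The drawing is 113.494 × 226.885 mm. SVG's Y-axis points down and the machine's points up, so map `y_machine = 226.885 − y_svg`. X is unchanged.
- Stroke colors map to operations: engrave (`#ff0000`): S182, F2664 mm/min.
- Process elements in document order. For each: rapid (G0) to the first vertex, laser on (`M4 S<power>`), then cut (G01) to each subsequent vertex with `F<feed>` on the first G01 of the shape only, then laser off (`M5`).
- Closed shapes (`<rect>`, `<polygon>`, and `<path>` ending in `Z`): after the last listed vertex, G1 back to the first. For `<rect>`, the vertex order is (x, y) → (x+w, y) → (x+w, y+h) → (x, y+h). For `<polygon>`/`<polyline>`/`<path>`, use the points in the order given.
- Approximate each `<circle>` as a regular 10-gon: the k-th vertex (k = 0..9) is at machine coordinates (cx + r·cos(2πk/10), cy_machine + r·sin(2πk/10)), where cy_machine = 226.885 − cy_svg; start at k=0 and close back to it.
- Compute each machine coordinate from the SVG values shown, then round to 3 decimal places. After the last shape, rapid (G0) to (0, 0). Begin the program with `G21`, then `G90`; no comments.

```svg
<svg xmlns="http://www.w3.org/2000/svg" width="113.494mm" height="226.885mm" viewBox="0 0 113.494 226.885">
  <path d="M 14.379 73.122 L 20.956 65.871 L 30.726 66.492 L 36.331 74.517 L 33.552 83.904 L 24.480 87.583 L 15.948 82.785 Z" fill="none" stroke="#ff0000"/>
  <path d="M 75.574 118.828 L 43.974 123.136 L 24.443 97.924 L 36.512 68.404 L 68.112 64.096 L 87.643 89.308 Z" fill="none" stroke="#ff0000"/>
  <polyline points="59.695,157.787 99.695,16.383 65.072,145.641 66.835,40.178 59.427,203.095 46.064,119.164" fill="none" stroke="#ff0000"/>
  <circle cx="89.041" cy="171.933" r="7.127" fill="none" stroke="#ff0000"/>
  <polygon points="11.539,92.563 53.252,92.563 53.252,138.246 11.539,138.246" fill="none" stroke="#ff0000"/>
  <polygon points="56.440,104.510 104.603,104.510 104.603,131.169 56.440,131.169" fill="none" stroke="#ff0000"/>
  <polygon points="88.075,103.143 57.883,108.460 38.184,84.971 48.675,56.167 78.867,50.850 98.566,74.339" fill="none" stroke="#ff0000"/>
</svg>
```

G21
G90
G0 X14.379 Y153.763
M4 S182
G01 X20.956 Y161.014 F2664
G01 X30.726 Y160.393
G01 X36.331 Y152.368
G01 X33.552 Y142.981
G01 X24.480 Y139.302
G01 X15.948 Y144.100
G01 X14.379 Y153.763
M5
G0 X75.574 Y108.057
M4 S182
G01 X43.974 Y103.749 F2664
G01 X24.443 Y128.961
G01 X36.512 Y158.481
G01 X68.112 Y162.789
G01 X87.643 Y137.577
G01 X75.574 Y108.057
M5
G0 X59.695 Y69.098
M4 S182
G01 X99.695 Y210.502 F2664
G01 X65.072 Y81.244
G01 X66.835 Y186.707
G01 X59.427 Y23.790
G01 X46.064 Y107.721
M5
G0 X96.168 Y54.952
M4 S182
G01 X94.807 Y59.141 F2664
G01 X91.243 Y61.730
G01 X86.839 Y61.730
G01 X83.275 Y59.141
G01 X81.914 Y54.952
G01 X83.275 Y50.763
G01 X86.839 Y48.174
G01 X91.243 Y48.174
G01 X94.807 Y50.763
G01 X96.168 Y54.952
M5
G0 X11.539 Y134.322
M4 S182
G01 X53.252 Y134.322 F2664
G01 X53.252 Y88.639
G01 X11.539 Y88.639
G01 X11.539 Y134.322
M5
G0 X56.440 Y122.375
M4 S182
G01 X104.603 Y122.375 F2664
G01 X104.603 Y95.716
G01 X56.440 Y95.716
G01 X56.440 Y122.375
M5
G0 X88.075 Y123.742
M4 S182
G01 X57.883 Y118.425 F2664
G01 X38.184 Y141.914
G01 X48.675 Y170.718
G01 X78.867 Y176.035
G01 X98.566 Y152.546
G01 X88.075 Y123.742
M5
G0 X0.000 Y0.000

viewBox `0 0 113.494 226.885` with mm width/height → 1 unit = 1 mm. Flip: y_m = 226.885 − y_svg.

**Shape 1** — `<path>` regular polygon, stroke `#ff0000` → engrave (S182, F2664). Machine vertices: (14.379,153.763) → (20.956,161.014) → (30.726,160.393) → (36.331,152.368) → (33.552,142.981) → (24.480,139.302) → (15.948,144.100) → (14.379,153.763). Closed: final G1 returns to the first vertex.

**Shape 2** — `<path>` regular polygon, stroke `#ff0000` → engrave (S182, F2664). Machine vertices: (75.574,108.057) → (43.974,103.749) → (24.443,128.961) → (36.512,158.481) → (68.112,162.789) → (87.643,137.577) → (75.574,108.057). Closed: final G1 returns to the first vertex.

**Shape 3** — `<polyline>` open polyline, stroke `#ff0000` → engrave (S182, F2664). Machine vertices: (59.695,69.098) → (99.695,210.502) → (65.072,81.244) → (66.835,186.707) → (59.427,23.790) → (46.064,107.721). Open path.

**Shape 4** — `<circle>` circle, stroke `#ff0000` → engrave (S182, F2664). Machine vertices: (96.168,54.952) → (94.807,59.141) → (91.243,61.730) → (86.839,61.730) → (83.275,59.141) → (81.914,54.952) → (83.275,50.763) → (86.839,48.174) → (91.243,48.174) → (94.807,50.763) → (96.168,54.952). Closed: final G1 returns to the first vertex.

**Shape 5** — `<polygon>` rectangle, stroke `#ff0000` → engrave (S182, F2664). Machine vertices: (11.539,134.322) → (53.252,134.322) → (53.252,88.639) → (11.539,88.639) → (11.539,134.322). Closed: final G1 returns to the first vertex.

**Shape 6** — `<polygon>` rectangle, stroke `#ff0000` → engrave (S182, F2664). Machine vertices: (56.440,122.375) → (104.603,122.375) → (104.603,95.716) → (56.440,95.716) → (56.440,122.375). Closed: final G1 returns to the first vertex.

**Shape 7** — `<polygon>` regular polygon, stroke `#ff0000` → engrave (S182, F2664). Machine vertices: (88.075,123.742) → (57.883,118.425) → (38.184,141.914) → (48.675,170.718) → (78.867,176.035) → (98.566,152.546) → (88.075,123.742). Closed: final G1 returns to the first vertex.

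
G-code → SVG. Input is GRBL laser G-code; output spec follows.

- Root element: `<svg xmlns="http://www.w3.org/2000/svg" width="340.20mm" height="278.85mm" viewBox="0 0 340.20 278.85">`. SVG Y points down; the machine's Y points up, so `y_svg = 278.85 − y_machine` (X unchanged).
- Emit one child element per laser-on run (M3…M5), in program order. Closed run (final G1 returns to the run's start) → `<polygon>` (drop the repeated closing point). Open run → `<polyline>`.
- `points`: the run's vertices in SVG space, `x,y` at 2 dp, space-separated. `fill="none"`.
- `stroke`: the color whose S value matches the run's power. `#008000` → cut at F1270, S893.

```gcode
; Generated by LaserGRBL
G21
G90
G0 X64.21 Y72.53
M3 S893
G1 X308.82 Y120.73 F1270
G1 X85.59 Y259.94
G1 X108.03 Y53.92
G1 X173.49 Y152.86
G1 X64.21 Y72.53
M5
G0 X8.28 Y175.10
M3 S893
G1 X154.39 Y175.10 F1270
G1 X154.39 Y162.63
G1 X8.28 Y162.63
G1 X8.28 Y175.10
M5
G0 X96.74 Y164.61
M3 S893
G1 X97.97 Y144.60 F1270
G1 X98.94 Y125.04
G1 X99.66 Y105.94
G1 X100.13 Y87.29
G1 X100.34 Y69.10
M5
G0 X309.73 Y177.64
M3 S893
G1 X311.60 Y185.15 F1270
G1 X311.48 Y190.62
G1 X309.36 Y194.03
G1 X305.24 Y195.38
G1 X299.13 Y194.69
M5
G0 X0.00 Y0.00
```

Each laser-on run becomes one SVG element. Flip Y back into SVG space with y_svg = 278.85 − y_machine. Every run uses S893, so all elements get stroke `#008000` (cut).

Run 1: The run returns to its start, so emit a `<polygon>` with points (Y-flipped): 64.21,206.32 308.82,158.12 85.59,18.91 108.03,224.93 173.49,125.99.

Run 2: The run returns to its start, so emit a `<polygon>` with points (Y-flipped): 8.28,103.75 154.39,103.75 154.39,116.22 8.28,116.22.

Run 3: The run is open, so emit a `<polyline>` with points (Y-flipped): 96.74,114.24 97.97,134.25 98.94,153.81 99.66,172.91 100.13,191.56 100.34,209.75.

Run 4: The run is open, so emit a `<polyline>` with points (Y-flipped): 309.73,101.21 311.60,93.70 311.48,88.23 309.36,84.82 305.24,83.47 299.13,84.16.

<svg xmlns="http://www.w3.org/2000/svg" width="340.20mm" height="278.85mm" viewBox="0 0 340.20 278.85">
  <polygon points="64.21,206.32 308.82,158.12 85.59,18.91 108.03,224.93 173.49,125.99" fill="none" stroke="#008000"/>
  <polygon points="8.28,103.75 154.39,103.75 154.39,116.22 8.28,116.22" fill="none" stroke="#008000"/>
  <polyline points="96.74,114.24 97.97,134.25 98.94,153.81 99.66,172.91 100.13,191.56 100.34,209.75" fill="none" stroke="#008000"/>
  <polyline points="309.73,101.21 311.60,93.70 311.48,88.23 309.36,84.82 305.24,83.47 299.13,84.16" fill="none" stroke="#008000"/>
</svg>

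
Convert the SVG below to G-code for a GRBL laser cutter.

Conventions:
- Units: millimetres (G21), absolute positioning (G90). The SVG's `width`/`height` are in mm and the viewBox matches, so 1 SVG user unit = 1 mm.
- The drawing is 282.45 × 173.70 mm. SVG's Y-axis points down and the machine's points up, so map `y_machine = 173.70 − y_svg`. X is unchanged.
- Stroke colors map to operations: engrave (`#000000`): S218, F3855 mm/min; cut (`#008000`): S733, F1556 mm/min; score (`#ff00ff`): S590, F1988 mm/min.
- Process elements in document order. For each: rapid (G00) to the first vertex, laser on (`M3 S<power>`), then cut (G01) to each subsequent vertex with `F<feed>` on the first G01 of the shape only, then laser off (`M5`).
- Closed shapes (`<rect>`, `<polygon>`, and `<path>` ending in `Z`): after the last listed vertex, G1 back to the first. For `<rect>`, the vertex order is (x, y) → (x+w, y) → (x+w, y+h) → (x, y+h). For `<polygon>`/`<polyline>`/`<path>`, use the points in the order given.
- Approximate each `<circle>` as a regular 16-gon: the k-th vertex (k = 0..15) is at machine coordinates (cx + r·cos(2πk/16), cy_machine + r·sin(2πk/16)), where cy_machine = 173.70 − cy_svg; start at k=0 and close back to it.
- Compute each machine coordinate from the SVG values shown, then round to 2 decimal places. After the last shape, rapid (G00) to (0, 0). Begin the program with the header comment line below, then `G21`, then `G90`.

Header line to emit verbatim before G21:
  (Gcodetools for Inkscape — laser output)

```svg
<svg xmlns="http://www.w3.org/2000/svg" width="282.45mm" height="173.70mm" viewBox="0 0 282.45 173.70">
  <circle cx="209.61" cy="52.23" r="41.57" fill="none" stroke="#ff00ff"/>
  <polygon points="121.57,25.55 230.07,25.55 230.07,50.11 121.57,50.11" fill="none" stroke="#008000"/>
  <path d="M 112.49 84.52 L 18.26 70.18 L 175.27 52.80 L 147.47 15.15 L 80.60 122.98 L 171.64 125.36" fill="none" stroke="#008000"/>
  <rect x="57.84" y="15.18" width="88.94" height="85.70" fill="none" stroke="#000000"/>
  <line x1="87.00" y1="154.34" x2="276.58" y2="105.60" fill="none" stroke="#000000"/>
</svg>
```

(Gcodetools for Inkscape — laser output)
G21
G90
G00 X251.18 Y121.47
M3 S590
G01 X248.02 Y137.38 F1988
G01 X239.00 Y150.86
G01 X225.52 Y159.88
G01 X209.61 Y163.04
G01 X193.70 Y159.88
G01 X180.22 Y150.86
G01 X171.20 Y137.38
G01 X168.04 Y121.47
G01 X171.20 Y105.56
G01 X180.22 Y92.08
G01 X193.70 Y83.06
G01 X209.61 Y79.90
G01 X225.52 Y83.06
G01 X239.00 Y92.08
G01 X248.02 Y105.56
G01 X251.18 Y121.47
M5
G00 X121.57 Y148.15
M3 S733
G01 X230.07 Y148.15 F1556
G01 X230.07 Y123.59
G01 X121.57 Y123.59
G01 X121.57 Y148.15
M5
G00 X112.49 Y89.18
M3 S733
G01 X18.26 Y103.52 F1556
G01 X175.27 Y120.90
G01 X147.47 Y158.55
G01 X80.60 Y50.72
G01 X171.64 Y48.34
M5
G00 X57.84 Y158.52
M3 S218
G01 X146.78 Y158.52 F3855
G01 X146.78 Y72.82
G01 X57.84 Y72.82
G01 X57.84 Y158.52
M5
G00 X87.00 Y19.36
M3 S218
G01 X276.58 Y68.10 F3855
M5
G00 X0.00 Y0.00

viewBox `0 0 282.45 173.70` with mm width/height → 1 unit = 1 mm. Flip: y_m = 173.70 − y_svg.

**Shape 1** — `<circle>` circle, stroke `#ff00ff` → score (S590, F1988). Machine vertices: (251.18,121.47) → (248.02,137.38) → (239.00,150.86) → (225.52,159.88) → (209.61,163.04) → (193.70,159.88) → (180.22,150.86) → (171.20,137.38) → (168.04,121.47) → (171.20,105.56) → (180.22,92.08) → (193.70,83.06) → (209.61,79.90) → (225.52,83.06) → (239.00,92.08) → (248.02,105.56) → (251.18,121.47). Closed: final G1 returns to the first vertex.

**Shape 2** — `<polygon>` rectangle, stroke `#008000` → cut (S733, F1556). Machine vertices: (121.57,148.15) → (230.07,148.15) → (230.07,123.59) → (121.57,123.59) → (121.57,148.15). Closed: final G1 returns to the first vertex.

**Shape 3** — `<path>` open polyline, stroke `#008000` → cut (S733, F1556). Machine vertices: (112.49,89.18) → (18.26,103.52) → (175.27,120.90) → (147.47,158.55) → (80.60,50.72) → (171.64,48.34). Open path.

**Shape 4** — `<rect>` rectangle, stroke `#000000` → engrave (S218, F3855). Machine vertices: (57.84,158.52) → (146.78,158.52) → (146.78,72.82) → (57.84,72.82) → (57.84,158.52). Closed: final G1 returns to the first vertex.

**Shape 5** — `<line>` line segment, stroke `#000000` → engrave (S218, F3855). Machine vertices: (87.00,19.36) → (276.58,68.10). Open path.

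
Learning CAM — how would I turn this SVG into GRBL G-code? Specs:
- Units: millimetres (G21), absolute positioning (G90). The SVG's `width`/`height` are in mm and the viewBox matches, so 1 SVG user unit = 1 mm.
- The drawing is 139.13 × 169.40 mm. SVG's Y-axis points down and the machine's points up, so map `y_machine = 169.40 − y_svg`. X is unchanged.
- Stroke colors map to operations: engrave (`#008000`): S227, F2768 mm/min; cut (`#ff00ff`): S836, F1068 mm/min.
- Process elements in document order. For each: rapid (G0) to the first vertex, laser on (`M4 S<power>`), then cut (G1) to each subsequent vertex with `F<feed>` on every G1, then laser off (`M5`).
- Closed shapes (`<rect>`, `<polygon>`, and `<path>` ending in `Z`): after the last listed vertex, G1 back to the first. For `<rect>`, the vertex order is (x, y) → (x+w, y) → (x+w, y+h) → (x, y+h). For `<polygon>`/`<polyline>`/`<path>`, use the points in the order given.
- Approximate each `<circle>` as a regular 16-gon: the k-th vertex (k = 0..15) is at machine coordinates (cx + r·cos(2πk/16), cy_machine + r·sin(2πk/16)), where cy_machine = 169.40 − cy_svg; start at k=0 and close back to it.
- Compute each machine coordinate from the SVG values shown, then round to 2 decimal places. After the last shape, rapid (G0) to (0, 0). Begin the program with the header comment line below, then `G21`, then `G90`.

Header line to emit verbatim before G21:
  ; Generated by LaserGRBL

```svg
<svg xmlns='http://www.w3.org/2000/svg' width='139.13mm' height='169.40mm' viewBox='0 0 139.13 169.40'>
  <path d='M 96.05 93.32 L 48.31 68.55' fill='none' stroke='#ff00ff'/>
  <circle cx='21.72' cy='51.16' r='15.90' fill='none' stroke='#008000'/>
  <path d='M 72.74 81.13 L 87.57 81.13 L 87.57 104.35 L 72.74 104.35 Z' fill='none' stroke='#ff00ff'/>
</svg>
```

viewBox `0 0 139.13 169.40` with mm width/height → 1 unit = 1 mm. Flip: y_m = 169.40 − y_svg.

**Shape 1** — `<path>` line segment, stroke `#ff00ff` → cut (S836, F1068). Machine vertices: (96.05,76.08) → (48.31,100.85). Open path.

**Shape 2** — `<circle>` circle, stroke `#008000` → engrave (S227, F2768). Machine vertices: (37.62,118.24) → (36.41,124.32) → (32.96,129.48) → (27.80,132.93) → (21.72,134.14) → (15.64,132.93) → (10.48,129.48) → (7.03,124.32) → (5.82,118.24) → (7.03,112.16) → (10.48,107.00) → (15.64,103.55) → (21.72,102.34) → (27.80,103.55) → (32.96,107.00) → (36.41,112.16) → (37.62,118.24). Closed: final G1 returns to the first vertex.

**Shape 3** — `<path>` rectangle, stroke `#ff00ff` → cut (S836, F1068). Machine vertices: (72.74,88.27) → (87.57,88.27) → (87.57,65.05) → (72.74,65.05) → (72.74,88.27). Closed: final G1 returns to the first vertex.

; Generated by LaserGRBL
G21
G90
G0 X96.05 Y76.08
M4 S836
G1 X48.31 Y100.85 F1068
M5
G0 X37.62 Y118.24
M4 S227
G1 X36.41 Y124.32 F2768
G1 X32.96 Y129.48 F2768
G1 X27.80 Y132.93 F2768
G1 X21.72 Y134.14 F2768
G1 X15.64 Y132.93 F2768
G1 X10.48 Y129.48 F2768
G1 X7.03 Y124.32 F2768
G1 X5.82 Y118.24 F2768
G1 X7.03 Y112.16 F2768
G1 X10.48 Y107.00 F2768
G1 X15.64 Y103.55 F2768
G1 X21.72 Y102.34 F2768
G1 X27.80 Y103.55 F2768
G1 X32.96 Y107.00 F2768
G1 X36.41 Y112.16 F2768
G1 X37.62 Y118.24 F2768
M5
G0 X72.74 Y88.27
M4 S836
G1 X87.57 Y88.27 F1068
G1 X87.57 Y65.05 F1068
G1 X72.74 Y65.05 F1068
G1 X72.74 Y88.27 F1068
M5
G0 X0.00 Y0.00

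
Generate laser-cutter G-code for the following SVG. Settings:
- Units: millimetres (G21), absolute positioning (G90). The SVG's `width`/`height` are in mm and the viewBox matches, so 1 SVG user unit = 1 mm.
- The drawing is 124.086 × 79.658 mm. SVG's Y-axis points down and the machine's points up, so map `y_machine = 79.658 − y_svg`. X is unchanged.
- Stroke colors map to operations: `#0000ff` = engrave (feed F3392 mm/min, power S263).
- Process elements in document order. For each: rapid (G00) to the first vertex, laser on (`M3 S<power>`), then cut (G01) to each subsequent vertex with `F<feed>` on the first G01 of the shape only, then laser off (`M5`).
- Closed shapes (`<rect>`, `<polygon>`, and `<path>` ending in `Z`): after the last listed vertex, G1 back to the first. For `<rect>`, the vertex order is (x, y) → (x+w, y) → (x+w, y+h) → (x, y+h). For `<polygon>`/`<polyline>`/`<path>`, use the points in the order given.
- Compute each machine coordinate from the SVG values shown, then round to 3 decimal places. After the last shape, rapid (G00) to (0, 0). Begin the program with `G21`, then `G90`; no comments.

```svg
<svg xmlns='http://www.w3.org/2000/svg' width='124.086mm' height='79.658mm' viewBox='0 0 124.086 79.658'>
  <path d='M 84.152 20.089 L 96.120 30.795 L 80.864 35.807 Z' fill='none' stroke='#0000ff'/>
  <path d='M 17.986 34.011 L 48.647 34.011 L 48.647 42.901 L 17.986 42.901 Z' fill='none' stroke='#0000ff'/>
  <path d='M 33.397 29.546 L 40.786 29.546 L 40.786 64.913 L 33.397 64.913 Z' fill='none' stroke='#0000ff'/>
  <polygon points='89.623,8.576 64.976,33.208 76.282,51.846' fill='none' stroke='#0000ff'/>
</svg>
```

viewBox `0 0 124.086 79.658` with mm width/height → 1 unit = 1 mm. Flip: y_m = 79.658 − y_svg.

**Shape 1** — `<path>` regular polygon, stroke `#0000ff` → engrave (S263, F3392). Machine vertices: (84.152,59.569) → (96.120,48.863) → (80.864,43.851) → (84.152,59.569). Closed: final G1 returns to the first vertex.

**Shape 2** — `<path>` rectangle, stroke `#0000ff` → engrave (S263, F3392). Machine vertices: (17.986,45.647) → (48.647,45.647) → (48.647,36.757) → (17.986,36.757) → (17.986,45.647). Closed: final G1 returns to the first vertex.

**Shape 3** — `<path>` rectangle, stroke `#0000ff` → engrave (S263, F3392). Machine vertices: (33.397,50.112) → (40.786,50.112) → (40.786,14.745) → (33.397,14.745) → (33.397,50.112). Closed: final G1 returns to the first vertex.

**Shape 4** — `<polygon>` closed polygon, stroke `#0000ff` → engrave (S263, F3392). Machine vertices: (89.623,71.082) → (64.976,46.450) → (76.282,27.812) → (89.623,71.082). Closed: final G1 returns to the first vertex.

G21
G90
G00 X84.152 Y59.569
M3 S263
G01 X96.120 Y48.863 F3392
G01 X80.864 Y43.851
G01 X84.152 Y59.569
M5
G00 X17.986 Y45.647
M3 S263
G01 X48.647 Y45.647 F3392
G01 X48.647 Y36.757
G01 X17.986 Y36.757
G01 X17.986 Y45.647
M5
G00 X33.397 Y50.112
M3 S263
G01 X40.786 Y50.112 F3392
G01 X40.786 Y14.745
G01 X33.397 Y14.745
G01 X33.397 Y50.112
M5
G00 X89.623 Y71.082
M3 S263
G01 X64.976 Y46.450 F3392
G01 X76.282 Y27.812
G01 X89.623 Y71.082
M5
G00 X0.000 Y0.000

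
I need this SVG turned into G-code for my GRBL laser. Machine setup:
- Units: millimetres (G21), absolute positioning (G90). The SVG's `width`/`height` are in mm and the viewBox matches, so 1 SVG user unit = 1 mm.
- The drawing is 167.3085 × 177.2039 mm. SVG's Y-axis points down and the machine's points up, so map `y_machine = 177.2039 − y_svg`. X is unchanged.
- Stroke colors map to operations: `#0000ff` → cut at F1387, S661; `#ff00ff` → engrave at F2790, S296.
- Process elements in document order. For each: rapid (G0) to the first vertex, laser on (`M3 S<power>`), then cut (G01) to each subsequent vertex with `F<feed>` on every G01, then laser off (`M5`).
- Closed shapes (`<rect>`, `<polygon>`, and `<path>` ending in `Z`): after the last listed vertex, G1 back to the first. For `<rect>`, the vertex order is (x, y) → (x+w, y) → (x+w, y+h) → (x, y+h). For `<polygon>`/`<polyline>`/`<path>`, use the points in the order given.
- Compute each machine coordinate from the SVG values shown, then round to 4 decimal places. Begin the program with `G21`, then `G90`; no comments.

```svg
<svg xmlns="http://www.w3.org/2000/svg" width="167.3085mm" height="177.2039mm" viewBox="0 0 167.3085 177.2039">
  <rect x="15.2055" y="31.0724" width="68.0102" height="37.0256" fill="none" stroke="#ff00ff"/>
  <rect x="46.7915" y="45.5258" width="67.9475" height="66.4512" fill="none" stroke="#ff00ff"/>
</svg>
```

G21
G90
G0 X15.2055 Y146.1315
M3 S296
G01 X83.2157 Y146.1315 F2790
G01 X83.2157 Y109.1059 F2790
G01 X15.2055 Y109.1059 F2790
G01 X15.2055 Y146.1315 F2790
M5
G0 X46.7915 Y131.6781
M3 S296
G01 X114.7390 Y131.6781 F2790
G01 X114.7390 Y65.2269 F2790
G01 X46.7915 Y65.2269 F2790
G01 X46.7915 Y131.6781 F2790
M5

Since the viewBox matches the mm dimensions, user units are millimetres directly. The only transform is the Y-flip y_m = 177.2039 − y_svg.

Shape 1 is a rectangle drawn with `<rect>`. Its stroke #ff00ff means engrave at S296, F2790. After flipping Y the toolpath is (15.2055,146.1315) → (83.2157,146.1315) → (83.2157,109.1059) → (15.2055,109.1059) → (15.2055,146.1315), returning to the start.

Shape 2 is a rectangle drawn with `<rect>`. Its stroke #ff00ff means engrave at S296, F2790. After flipping Y the toolpath is (46.7915,131.6781) → (114.7390,131.6781) → (114.7390,65.2269) → (46.7915,65.2269) → (46.7915,131.6781), returning to the start.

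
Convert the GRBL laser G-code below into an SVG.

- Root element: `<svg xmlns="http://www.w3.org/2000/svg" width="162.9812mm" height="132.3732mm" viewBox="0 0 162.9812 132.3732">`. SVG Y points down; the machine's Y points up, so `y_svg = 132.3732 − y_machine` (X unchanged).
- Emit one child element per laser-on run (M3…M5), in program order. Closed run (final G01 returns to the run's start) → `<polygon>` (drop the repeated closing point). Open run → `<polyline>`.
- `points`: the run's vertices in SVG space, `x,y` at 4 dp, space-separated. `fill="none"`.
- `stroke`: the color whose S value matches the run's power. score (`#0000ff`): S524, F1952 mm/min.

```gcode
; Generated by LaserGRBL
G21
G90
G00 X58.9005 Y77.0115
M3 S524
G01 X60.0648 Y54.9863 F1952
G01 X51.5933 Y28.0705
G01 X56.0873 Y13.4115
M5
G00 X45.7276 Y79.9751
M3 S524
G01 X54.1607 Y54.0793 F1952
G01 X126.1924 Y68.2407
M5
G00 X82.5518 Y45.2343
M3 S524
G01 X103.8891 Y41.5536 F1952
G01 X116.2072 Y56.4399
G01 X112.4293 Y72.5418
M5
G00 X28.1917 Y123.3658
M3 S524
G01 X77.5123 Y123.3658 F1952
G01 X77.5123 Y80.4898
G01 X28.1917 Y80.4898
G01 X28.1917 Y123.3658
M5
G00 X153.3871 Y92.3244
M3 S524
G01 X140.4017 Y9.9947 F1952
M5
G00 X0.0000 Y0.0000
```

<svg xmlns="http://www.w3.org/2000/svg" width="162.9812mm" height="132.3732mm" viewBox="0 0 162.9812 132.3732">
  <polyline points="58.9005,55.3617 60.0648,77.3869 51.5933,104.3027 56.0873,118.9617" fill="none" stroke="#0000ff"/>
  <polyline points="45.7276,52.3981 54.1607,78.2939 126.1924,64.1325" fill="none" stroke="#0000ff"/>
  <polyline points="82.5518,87.1389 103.8891,90.8196 116.2072,75.9333 112.4293,59.8314" fill="none" stroke="#0000ff"/>
  <polygon points="28.1917,9.0074 77.5123,9.0074 77.5123,51.8834 28.1917,51.8834" fill="none" stroke="#0000ff"/>
  <polyline points="153.3871,40.0488 140.4017,122.3785" fill="none" stroke="#0000ff"/>
</svg>

Each laser-on run becomes one SVG element. Flip Y back into SVG space with y_svg = 132.3732 − y_machine. Every run uses S524, so all elements get stroke `#0000ff` (score).

Run 1: The run is open, so emit a `<polyline>` with points (Y-flipped): 58.9005,55.3617 60.0648,77.3869 51.5933,104.3027 56.0873,118.9617.

Run 2: The run is open, so emit a `<polyline>` with points (Y-flipped): 45.7276,52.3981 54.1607,78.2939 126.1924,64.1325.

Run 3: The run is open, so emit a `<polyline>` with points (Y-flipped): 82.5518,87.1389 103.8891,90.8196 116.2072,75.9333 112.4293,59.8314.

Run 4: The run returns to its start, so emit a `<polygon>` with points (Y-flipped): 28.1917,9.0074 77.5123,9.0074 77.5123,51.8834 28.1917,51.8834.

Run 5: The run is open, so emit a `<polyline>` with points (Y-flipped): 153.3871,40.0488 140.4017,122.3785.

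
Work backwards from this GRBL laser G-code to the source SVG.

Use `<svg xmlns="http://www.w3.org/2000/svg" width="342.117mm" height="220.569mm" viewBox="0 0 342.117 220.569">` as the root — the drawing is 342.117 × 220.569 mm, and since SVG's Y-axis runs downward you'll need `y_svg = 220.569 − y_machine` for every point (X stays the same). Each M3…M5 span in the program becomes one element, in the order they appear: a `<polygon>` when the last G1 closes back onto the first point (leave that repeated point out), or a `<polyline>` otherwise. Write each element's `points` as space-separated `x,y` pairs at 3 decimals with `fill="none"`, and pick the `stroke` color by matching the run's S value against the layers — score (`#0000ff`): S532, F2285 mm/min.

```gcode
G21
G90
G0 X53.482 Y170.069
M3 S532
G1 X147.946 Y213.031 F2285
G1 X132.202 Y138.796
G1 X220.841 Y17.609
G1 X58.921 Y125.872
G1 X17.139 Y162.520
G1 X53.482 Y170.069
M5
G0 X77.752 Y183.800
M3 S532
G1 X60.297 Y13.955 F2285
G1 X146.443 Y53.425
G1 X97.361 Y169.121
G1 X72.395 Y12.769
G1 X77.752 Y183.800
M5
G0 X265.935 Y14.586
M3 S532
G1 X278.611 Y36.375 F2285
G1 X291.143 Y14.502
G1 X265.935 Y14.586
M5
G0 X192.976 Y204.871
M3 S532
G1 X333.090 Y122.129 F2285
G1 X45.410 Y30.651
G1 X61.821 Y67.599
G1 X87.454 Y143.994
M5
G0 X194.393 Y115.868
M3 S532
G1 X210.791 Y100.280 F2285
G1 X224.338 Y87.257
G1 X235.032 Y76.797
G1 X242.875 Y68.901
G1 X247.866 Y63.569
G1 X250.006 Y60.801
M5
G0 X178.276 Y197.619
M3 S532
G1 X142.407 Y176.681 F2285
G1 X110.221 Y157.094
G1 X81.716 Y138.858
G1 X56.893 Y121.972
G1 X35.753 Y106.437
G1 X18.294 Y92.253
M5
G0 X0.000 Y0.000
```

Each laser-on run becomes one SVG element. Flip Y back into SVG space with y_svg = 220.569 − y_machine. Every run uses S532, so all elements get stroke `#0000ff` (score).

Run 1: The run returns to its start, so emit a `<polygon>` with points (Y-flipped): 53.482,50.500 147.946,7.538 132.202,81.773 220.841,202.960 58.921,94.697 17.139,58.049.

Run 2: The run returns to its start, so emit a `<polygon>` with points (Y-flipped): 77.752,36.769 60.297,206.614 146.443,167.144 97.361,51.448 72.395,207.800.

Run 3: The run returns to its start, so emit a `<polygon>` with points (Y-flipped): 265.935,205.983 278.611,184.194 291.143,206.067.

Run 4: The run is open, so emit a `<polyline>` with points (Y-flipped): 192.976,15.698 333.090,98.440 45.410,189.918 61.821,152.970 87.454,76.575.

Run 5: The run is open, so emit a `<polyline>` with points (Y-flipped): 194.393,104.701 210.791,120.289 224.338,133.312 235.032,143.772 242.875,151.668 247.866,157.000 250.006,159.768.

Run 6: The run is open, so emit a `<polyline>` with points (Y-flipped): 178.276,22.950 142.407,43.888 110.221,63.475 81.716,81.711 56.893,98.597 35.753,114.132 18.294,128.316.

<svg xmlns="http://www.w3.org/2000/svg" width="342.117mm" height="220.569mm" viewBox="0 0 342.117 220.569">
  <polygon points="53.482,50.500 147.946,7.538 132.202,81.773 220.841,202.960 58.921,94.697 17.139,58.049" fill="none" stroke="#0000ff"/>
  <polygon points="77.752,36.769 60.297,206.614 146.443,167.144 97.361,51.448 72.395,207.800" fill="none" stroke="#0000ff"/>
  <polygon points="265.935,205.983 278.611,184.194 291.143,206.067" fill="none" stroke="#0000ff"/>
  <polyline points="192.976,15.698 333.090,98.440 45.410,189.918 61.821,152.970 87.454,76.575" fill="none" stroke="#0000ff"/>
  <polyline points="194.393,104.701 210.791,120.289 224.338,133.312 235.032,143.772 242.875,151.668 247.866,157.000 250.006,159.768" fill="none" stroke="#0000ff"/>
  <polyline points="178.276,22.950 142.407,43.888 110.221,63.475 81.716,81.711 56.893,98.597 35.753,114.132 18.294,128.316" fill="none" stroke="#0000ff"/>
</svg>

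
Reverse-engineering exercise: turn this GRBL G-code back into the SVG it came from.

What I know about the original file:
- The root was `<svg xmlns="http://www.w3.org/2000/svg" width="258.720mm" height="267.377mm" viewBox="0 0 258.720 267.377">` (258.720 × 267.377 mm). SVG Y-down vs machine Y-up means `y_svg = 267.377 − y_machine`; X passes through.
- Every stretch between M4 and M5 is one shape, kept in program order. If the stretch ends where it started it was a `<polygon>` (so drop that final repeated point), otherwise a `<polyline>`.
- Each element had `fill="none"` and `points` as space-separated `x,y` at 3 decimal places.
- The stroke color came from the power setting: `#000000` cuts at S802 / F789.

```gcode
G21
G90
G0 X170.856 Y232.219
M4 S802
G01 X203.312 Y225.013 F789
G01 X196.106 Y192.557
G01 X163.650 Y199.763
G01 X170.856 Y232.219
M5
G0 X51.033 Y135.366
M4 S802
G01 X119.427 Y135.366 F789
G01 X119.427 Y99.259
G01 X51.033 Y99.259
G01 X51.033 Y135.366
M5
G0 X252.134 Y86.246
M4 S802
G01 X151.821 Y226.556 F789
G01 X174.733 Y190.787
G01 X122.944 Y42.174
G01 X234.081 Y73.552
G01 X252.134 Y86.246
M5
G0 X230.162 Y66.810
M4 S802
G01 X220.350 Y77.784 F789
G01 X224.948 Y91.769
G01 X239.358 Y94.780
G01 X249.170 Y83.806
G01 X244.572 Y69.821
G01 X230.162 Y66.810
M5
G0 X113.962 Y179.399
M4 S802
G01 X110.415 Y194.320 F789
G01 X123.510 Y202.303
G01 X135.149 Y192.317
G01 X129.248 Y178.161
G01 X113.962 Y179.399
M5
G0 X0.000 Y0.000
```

Each laser-on run becomes one SVG element. Flip Y back into SVG space with y_svg = 267.377 − y_machine. Every run uses S802, so all elements get stroke `#000000` (cut).

Run 1: The run returns to its start, so emit a `<polygon>` with points (Y-flipped): 170.856,35.158 203.312,42.364 196.106,74.820 163.650,67.614.

Run 2: The run returns to its start, so emit a `<polygon>` with points (Y-flipped): 51.033,132.011 119.427,132.011 119.427,168.118 51.033,168.118.

Run 3: The run returns to its start, so emit a `<polygon>` with points (Y-flipped): 252.134,181.131 151.821,40.821 174.733,76.590 122.944,225.203 234.081,193.825.

Run 4: The run returns to its start, so emit a `<polygon>` with points (Y-flipped): 230.162,200.567 220.350,189.593 224.948,175.608 239.358,172.597 249.170,183.571 244.572,197.556.

Run 5: The run returns to its start, so emit a `<polygon>` with points (Y-flipped): 113.962,87.978 110.415,73.057 123.510,65.074 135.149,75.060 129.248,89.216.

<svg xmlns="http://www.w3.org/2000/svg" width="258.720mm" height="267.377mm" viewBox="0 0 258.720 267.377">
  <polygon points="170.856,35.158 203.312,42.364 196.106,74.820 163.650,67.614" fill="none" stroke="#000000"/>
  <polygon points="51.033,132.011 119.427,132.011 119.427,168.118 51.033,168.118" fill="none" stroke="#000000"/>
  <polygon points="252.134,181.131 151.821,40.821 174.733,76.590 122.944,225.203 234.081,193.825" fill="none" stroke="#000000"/>
  <polygon points="230.162,200.567 220.350,189.593 224.948,175.608 239.358,172.597 249.170,183.571 244.572,197.556" fill="none" stroke="#000000"/>
  <polygon points="113.962,87.978 110.415,73.057 123.510,65.074 135.149,75.060 129.248,89.216" fill="none" stroke="#000000"/>
</svg>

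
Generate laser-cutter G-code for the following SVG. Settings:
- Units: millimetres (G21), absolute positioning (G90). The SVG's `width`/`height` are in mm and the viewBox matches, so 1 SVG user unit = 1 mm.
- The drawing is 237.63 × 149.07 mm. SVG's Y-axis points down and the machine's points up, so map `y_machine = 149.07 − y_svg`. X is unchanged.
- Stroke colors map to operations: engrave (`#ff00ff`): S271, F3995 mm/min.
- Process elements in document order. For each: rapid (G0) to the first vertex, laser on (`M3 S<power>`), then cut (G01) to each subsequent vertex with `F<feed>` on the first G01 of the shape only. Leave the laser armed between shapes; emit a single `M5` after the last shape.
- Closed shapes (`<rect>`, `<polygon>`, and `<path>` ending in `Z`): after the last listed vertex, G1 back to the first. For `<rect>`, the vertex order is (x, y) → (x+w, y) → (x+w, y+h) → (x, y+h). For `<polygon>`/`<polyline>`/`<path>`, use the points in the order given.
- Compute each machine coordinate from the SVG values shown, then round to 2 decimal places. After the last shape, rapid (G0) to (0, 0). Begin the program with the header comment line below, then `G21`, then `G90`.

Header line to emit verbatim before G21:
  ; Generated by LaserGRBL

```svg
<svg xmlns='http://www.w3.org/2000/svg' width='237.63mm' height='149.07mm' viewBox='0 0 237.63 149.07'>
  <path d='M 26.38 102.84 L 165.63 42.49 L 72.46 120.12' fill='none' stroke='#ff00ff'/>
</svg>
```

viewBox `0 0 237.63 149.07` with mm width/height → 1 unit = 1 mm. Flip: y_m = 149.07 − y_svg.

**Shape 1** — `<path>` open polyline, stroke `#ff00ff` → engrave (S271, F3995). Machine vertices: (26.38,46.23) → (165.63,106.58) → (72.46,28.95). Open path.

; Generated by LaserGRBL
G21
G90
G0 X26.38 Y46.23
M3 S271
G01 X165.63 Y106.58 F3995
G01 X72.46 Y28.95
M5
G0 X0.00 Y0.00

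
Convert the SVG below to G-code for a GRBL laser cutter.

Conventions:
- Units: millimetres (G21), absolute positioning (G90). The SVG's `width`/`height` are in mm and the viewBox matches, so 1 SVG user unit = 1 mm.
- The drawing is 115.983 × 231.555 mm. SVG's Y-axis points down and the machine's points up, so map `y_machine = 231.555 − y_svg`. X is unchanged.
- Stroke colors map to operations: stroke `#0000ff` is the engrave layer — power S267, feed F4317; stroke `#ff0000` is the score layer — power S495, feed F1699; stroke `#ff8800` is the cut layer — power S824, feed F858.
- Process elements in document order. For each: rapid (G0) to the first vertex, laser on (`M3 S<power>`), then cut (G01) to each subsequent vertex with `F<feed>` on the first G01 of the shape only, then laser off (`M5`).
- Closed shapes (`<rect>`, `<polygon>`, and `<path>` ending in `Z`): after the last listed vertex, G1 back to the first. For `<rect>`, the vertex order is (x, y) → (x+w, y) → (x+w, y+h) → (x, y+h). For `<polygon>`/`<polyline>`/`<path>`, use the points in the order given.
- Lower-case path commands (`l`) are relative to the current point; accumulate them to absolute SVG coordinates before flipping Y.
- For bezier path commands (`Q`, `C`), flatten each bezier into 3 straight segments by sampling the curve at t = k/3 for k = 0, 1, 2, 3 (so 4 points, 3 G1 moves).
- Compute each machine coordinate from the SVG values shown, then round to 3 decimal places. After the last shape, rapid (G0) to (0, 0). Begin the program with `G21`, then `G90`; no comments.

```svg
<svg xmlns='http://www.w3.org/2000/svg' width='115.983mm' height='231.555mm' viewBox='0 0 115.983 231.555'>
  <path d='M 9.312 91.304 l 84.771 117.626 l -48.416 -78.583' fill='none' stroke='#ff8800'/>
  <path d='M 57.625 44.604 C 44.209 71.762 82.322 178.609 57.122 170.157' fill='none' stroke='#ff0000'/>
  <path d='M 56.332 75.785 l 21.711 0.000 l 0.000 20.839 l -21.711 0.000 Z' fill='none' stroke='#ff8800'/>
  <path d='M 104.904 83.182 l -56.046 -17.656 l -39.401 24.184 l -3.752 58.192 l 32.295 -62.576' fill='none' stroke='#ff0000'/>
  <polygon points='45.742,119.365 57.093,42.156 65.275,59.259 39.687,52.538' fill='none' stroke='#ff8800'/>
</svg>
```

viewBox `0 0 115.983 231.555` with mm width/height → 1 unit = 1 mm. Flip: y_m = 231.555 − y_svg.

**Shape 1** — `<path>` open polyline, stroke `#ff8800` → cut (S824, F858). Machine vertices: (9.312,140.251) → (94.083,22.625) → (45.667,101.208). Open path.

**Shape 2** — `<path>` cubic bezier, stroke `#ff0000` → score (S495, F1699). Control points (SVG): P0=(57.625,44.604), P1=(44.209,71.762), P2=(82.322,178.609), P3=(57.122,170.157); sampled at t=k/3. Machine vertices: (57.625,186.951) → (57.132,140.452) → (65.471,84.157) → (57.122,61.398). Open path.

**Shape 3** — `<path>` rectangle, stroke `#ff8800` → cut (S824, F858). Machine vertices: (56.332,155.770) → (78.043,155.770) → (78.043,134.931) → (56.332,134.931) → (56.332,155.770). Closed: final G1 returns to the first vertex.

**Shape 4** — `<path>` open polyline, stroke `#ff0000` → score (S495, F1699). Machine vertices: (104.904,148.373) → (48.858,166.029) → (9.457,141.845) → (5.705,83.653) → (38.000,146.229). Open path.

**Shape 5** — `<polygon>` closed polygon, stroke `#ff8800` → cut (S824, F858). Machine vertices: (45.742,112.190) → (57.093,189.399) → (65.275,172.296) → (39.687,179.017) → (45.742,112.190). Closed: final G1 returns to the first vertex.

G21
G90
G0 X9.312 Y140.251
M3 S824
G01 X94.083 Y22.625 F858
G01 X45.667 Y101.208
M5
G0 X57.625 Y186.951
M3 S495
G01 X57.132 Y140.452 F1699
G01 X65.471 Y84.157
G01 X57.122 Y61.398
M5
G0 X56.332 Y155.770
M3 S824
G01 X78.043 Y155.770 F858
G01 X78.043 Y134.931
G01 X56.332 Y134.931
G01 X56.332 Y155.770
M5
G0 X104.904 Y148.373
M3 S495
G01 X48.858 Y166.029 F1699
G01 X9.457 Y141.845
G01 X5.705 Y83.653
G01 X38.000 Y146.229
M5
G0 X45.742 Y112.190
M3 S824
G01 X57.093 Y189.399 F858
G01 X65.275 Y172.296
G01 X39.687 Y179.017
G01 X45.742 Y112.190
M5
G0 X0.000 Y0.000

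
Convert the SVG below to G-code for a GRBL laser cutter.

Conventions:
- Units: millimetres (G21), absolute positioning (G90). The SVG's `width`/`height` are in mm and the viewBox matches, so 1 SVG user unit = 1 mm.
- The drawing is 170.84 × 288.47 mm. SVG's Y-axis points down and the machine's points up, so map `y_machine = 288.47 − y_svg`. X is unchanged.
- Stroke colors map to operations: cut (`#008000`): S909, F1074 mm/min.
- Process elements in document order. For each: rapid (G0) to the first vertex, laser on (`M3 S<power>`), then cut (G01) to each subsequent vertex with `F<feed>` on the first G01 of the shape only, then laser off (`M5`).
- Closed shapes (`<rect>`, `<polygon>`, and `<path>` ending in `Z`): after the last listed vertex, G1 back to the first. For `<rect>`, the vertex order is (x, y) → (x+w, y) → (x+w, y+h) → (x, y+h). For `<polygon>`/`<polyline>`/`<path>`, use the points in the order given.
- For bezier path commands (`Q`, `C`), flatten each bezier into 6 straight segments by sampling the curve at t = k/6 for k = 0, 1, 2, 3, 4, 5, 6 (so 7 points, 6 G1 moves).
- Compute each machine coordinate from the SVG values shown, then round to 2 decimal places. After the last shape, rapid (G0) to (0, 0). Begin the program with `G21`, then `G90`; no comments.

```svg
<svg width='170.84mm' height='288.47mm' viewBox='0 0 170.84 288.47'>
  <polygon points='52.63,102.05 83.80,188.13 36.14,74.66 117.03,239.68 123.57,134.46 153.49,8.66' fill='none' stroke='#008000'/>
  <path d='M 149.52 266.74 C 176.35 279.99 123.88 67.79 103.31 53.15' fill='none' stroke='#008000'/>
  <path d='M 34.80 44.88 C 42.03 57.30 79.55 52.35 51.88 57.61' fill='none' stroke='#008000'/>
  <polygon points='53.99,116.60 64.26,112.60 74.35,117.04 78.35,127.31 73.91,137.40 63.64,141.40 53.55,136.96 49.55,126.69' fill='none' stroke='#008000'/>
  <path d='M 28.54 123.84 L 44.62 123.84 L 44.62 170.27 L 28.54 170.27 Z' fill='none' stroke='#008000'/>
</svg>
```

1 u = 1 mm; y_m = 288.47 − y.

[1] `<polygon>` closed polygon, #008000→cut S909 F1074: (52.63,186.42) → (83.80,100.34) → (36.14,213.81) → (117.03,48.79) → (123.57,154.01) → (153.49,279.81) → (52.63,186.42) (closed)

[2] `<path>` cubic bezier, #008000→cut S909 F1074: (149.52,21.73) → (156.84,31.93) → (154.04,67.96) → (144.19,118.07) → (130.39,170.49) → (115.74,213.50) → (103.31,235.32)

[3] `<path>` cubic bezier, #008000→cut S909 F1074: (34.80,243.59) → (40.50,238.70) → (48.59,235.94) → (56.43,234.54) → (61.36,233.74) → (60.72,232.77) → (51.88,230.86)

[4] `<polygon>` regular polygon, #008000→cut S909 F1074: (53.99,171.87) → (64.26,175.87) → (74.35,171.43) → (78.35,161.16) → (73.91,151.07) → (63.64,147.07) → (53.55,151.51) → (49.55,161.78) → (53.99,171.87) (closed)

[5] `<path>` rectangle, #008000→cut S909 F1074: (28.54,164.63) → (44.62,164.63) → (44.62,118.20) → (28.54,118.20) → (28.54,164.63) (closed)

G21
G90
G0 X52.63 Y186.42
M3 S909
G01 X83.80 Y100.34 F1074
G01 X36.14 Y213.81
G01 X117.03 Y48.79
G01 X123.57 Y154.01
G01 X153.49 Y279.81
G01 X52.63 Y186.42
M5
G0 X149.52 Y21.73
M3 S909
G01 X156.84 Y31.93 F1074
G01 X154.04 Y67.96
G01 X144.19 Y118.07
G01 X130.39 Y170.49
G01 X115.74 Y213.50
G01 X103.31 Y235.32
M5
G0 X34.80 Y243.59
M3 S909
G01 X40.50 Y238.70 F1074
G01 X48.59 Y235.94
G01 X56.43 Y234.54
G01 X61.36 Y233.74
G01 X60.72 Y232.77
G01 X51.88 Y230.86
M5
G0 X53.99 Y171.87
M3 S909
G01 X64.26 Y175.87 F1074
G01 X74.35 Y171.43
G01 X78.35 Y161.16
G01 X73.91 Y151.07
G01 X63.64 Y147.07
G01 X53.55 Y151.51
G01 X49.55 Y161.78
G01 X53.99 Y171.87
M5
G0 X28.54 Y164.63
M3 S909
G01 X44.62 Y164.63 F1074
G01 X44.62 Y118.20
G01 X28.54 Y118.20
G01 X28.54 Y164.63
M5
G0 X0.00 Y0.00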